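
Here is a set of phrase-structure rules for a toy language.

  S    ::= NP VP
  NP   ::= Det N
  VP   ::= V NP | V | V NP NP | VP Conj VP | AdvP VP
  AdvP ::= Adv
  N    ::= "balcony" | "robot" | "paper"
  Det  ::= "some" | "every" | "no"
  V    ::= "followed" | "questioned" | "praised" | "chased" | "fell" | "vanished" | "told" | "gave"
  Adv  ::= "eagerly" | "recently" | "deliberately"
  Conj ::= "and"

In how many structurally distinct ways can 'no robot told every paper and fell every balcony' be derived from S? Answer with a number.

1

[S [NP [Det no] [N robot]] [VP [VP [V told] [NP [Det every] [N paper]]] [Conj and] [VP [V fell] [NP [Det every] [N balcony]]]]]
No rule offers an alternative attachment or grouping for any span, so this is the only derivation.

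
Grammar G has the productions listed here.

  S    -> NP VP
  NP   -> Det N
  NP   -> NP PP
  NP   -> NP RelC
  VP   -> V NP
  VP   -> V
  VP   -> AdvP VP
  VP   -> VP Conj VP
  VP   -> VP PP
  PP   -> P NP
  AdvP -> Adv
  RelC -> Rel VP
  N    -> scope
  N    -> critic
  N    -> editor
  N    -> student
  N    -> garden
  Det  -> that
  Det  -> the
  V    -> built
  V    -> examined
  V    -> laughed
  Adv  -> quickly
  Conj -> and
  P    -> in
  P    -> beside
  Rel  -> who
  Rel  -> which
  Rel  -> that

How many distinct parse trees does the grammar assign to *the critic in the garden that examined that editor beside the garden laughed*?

Two of the 7 distinct bracketings:
[S [NP [NP [Det the] [N critic]] [PP [P in] [NP [NP [NP [Det the] [N garden]] [RelC [Rel that] [VP [V examined] [NP [Det that] [N editor]]]]] [PP [P beside] [NP [Det the] [N garden]]]]]] [VP [V laughed]]]
[S [NP [NP [Det the] [N critic]] [PP [P in] [NP [NP [Det the] [N garden]] [RelC [Rel that] [VP [V examined] [NP [NP [Det that] [N editor]] [PP [P beside] [NP [Det the] [N garden]]]]]]]]] [VP [V laughed]]]
The trees differ in how a recursive rule is bracketed over the same span.

7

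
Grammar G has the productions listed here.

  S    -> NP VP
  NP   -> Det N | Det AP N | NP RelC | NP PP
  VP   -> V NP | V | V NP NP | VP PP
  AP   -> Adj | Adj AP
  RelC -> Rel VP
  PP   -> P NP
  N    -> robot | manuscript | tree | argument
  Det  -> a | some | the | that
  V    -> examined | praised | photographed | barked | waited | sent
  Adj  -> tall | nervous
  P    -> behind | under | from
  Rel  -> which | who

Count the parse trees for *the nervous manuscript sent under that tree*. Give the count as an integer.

1

[S [NP [Det the] [AP [Adj nervous]] [N manuscript]] [VP [VP [V sent]] [PP [P under] [NP [Det that] [N tree]]]]]
No rule offers an alternative attachment or grouping for any span, so this is the only derivation.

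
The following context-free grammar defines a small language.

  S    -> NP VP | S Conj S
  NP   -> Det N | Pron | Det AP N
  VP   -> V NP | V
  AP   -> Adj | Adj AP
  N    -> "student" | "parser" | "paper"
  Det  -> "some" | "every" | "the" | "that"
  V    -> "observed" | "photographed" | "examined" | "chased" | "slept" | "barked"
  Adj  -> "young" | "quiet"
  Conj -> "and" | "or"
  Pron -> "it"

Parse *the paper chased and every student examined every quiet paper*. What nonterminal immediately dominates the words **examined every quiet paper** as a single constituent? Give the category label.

VP

[S [S [NP [Det the] [N paper]] [VP [V chased]]] [Conj and] [S [NP [Det every] [N student]] [VP [V examined] [NP [Det every] [AP [Adj quiet]] [N paper]]]]]
The span 'examined every quiet paper' is the VP node built by VP → V NP.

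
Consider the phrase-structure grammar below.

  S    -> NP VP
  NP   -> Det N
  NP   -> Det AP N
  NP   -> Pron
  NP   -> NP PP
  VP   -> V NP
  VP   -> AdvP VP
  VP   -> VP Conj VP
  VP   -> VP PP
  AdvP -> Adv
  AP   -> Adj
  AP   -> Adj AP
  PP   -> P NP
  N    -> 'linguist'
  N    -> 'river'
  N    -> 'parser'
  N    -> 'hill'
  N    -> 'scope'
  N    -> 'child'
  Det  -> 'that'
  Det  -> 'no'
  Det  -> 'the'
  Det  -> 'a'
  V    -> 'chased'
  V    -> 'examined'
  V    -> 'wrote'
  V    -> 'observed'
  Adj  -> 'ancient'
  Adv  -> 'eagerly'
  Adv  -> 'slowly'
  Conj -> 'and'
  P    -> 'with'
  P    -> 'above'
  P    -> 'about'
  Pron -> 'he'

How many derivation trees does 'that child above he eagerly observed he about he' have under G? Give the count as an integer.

Two of the 3 distinct bracketings:
[S [NP [NP [Det that] [N child]] [PP [P above] [NP [Pron he]]]] [VP [AdvP [Adv eagerly]] [VP [V observed] [NP [NP [Pron he]] [PP [P about] [NP [Pron he]]]]]]]
[S [NP [NP [Det that] [N child]] [PP [P above] [NP [Pron he]]]] [VP [AdvP [Adv eagerly]] [VP [VP [V observed] [NP [Pron he]]] [PP [P about] [NP [Pron he]]]]]]
The difference turns on whether VP → VP PP is used at the relevant span, versus an alternative expansion of VP.

3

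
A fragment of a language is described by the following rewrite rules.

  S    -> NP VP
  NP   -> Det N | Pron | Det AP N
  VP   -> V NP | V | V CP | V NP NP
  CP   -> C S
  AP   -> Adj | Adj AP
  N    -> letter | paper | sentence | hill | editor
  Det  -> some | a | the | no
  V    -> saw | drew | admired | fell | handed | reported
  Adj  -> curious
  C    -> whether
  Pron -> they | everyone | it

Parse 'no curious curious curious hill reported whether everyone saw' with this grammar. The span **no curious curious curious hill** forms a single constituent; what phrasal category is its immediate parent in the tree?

S

S
  NP
    Det: no
    AP
      Adj: curious
      AP
        Adj: curious
        AP
          Adj: curious
    N: hill
  VP
    V: reported
    CP
      C: whether
      S
        NP
          Pron: everyone
        VP
          V: saw
The span 'no curious curious curious hill' is the NP node built by NP → Det AP N.
Its mother is the S built by S → NP VP.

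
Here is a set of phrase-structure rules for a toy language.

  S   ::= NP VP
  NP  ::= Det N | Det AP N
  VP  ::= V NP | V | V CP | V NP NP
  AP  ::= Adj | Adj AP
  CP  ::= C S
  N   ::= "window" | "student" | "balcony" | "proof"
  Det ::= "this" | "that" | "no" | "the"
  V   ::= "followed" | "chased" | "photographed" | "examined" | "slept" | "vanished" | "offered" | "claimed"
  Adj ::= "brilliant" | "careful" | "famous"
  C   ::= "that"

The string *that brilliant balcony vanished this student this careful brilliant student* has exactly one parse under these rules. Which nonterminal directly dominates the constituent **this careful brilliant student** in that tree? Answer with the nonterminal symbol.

S
  NP
    Det: that
    AP
      Adj: brilliant
    N: balcony
  VP
    V: vanished
    NP
      Det: this
      N: student
    NP
      Det: this
      AP
        Adj: careful
        AP
          Adj: brilliant
      N: student
The span 'this careful brilliant student' is the NP node built by NP → Det AP N.
Its mother is the VP built by VP → V NP NP.

VP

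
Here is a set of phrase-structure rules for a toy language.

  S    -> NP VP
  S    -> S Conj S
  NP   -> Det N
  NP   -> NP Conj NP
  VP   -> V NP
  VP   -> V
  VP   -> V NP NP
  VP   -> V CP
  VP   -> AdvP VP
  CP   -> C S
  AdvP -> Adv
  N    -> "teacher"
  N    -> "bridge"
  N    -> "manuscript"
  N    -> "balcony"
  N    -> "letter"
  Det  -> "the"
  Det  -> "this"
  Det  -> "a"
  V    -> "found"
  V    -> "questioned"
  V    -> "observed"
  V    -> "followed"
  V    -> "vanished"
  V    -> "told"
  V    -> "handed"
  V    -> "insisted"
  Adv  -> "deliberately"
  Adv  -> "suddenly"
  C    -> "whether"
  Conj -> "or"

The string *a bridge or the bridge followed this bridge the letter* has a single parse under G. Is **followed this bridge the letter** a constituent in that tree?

Yes

[S [NP [NP [Det a] [N bridge]] [Conj or] [NP [Det the] [N bridge]]] [VP [V followed] [NP [Det this] [N bridge]] [NP [Det the] [N letter]]]]
The words 'followed this bridge the letter' are exhaustively dominated by a single VP node (built by VP → V NP NP), so they form a constituent.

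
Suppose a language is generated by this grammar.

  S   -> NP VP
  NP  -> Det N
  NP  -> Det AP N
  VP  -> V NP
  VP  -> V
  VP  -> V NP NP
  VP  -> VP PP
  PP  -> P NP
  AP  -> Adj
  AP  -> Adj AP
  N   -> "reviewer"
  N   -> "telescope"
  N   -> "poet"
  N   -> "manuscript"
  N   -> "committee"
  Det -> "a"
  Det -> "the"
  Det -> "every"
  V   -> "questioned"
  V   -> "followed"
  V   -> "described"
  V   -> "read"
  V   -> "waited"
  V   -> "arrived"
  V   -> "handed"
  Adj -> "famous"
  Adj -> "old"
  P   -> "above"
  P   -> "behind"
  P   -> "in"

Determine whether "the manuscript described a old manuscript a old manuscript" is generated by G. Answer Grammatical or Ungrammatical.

S
  NP
    Det: the
    N: manuscript
  VP
    V: described
    NP
      Det: a
      AP
        Adj: old
      N: manuscript
    NP
      Det: a
      AP
        Adj: old
      N: manuscript
Each bracket corresponds to one application of a listed rule, so the string is derivable from S.

Grammatical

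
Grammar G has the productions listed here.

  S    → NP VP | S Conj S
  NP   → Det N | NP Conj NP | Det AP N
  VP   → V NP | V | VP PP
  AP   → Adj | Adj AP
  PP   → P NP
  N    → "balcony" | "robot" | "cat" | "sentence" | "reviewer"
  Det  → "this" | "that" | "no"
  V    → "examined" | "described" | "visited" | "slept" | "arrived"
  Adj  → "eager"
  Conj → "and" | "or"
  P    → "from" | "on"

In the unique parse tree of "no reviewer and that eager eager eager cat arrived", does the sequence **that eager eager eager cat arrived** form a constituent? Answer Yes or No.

No

[S [NP [NP [Det no] [N reviewer]] [Conj and] [NP [Det that] [AP [Adj eager] [AP [Adj eager] [AP [Adj eager]]]] [N cat]]] [VP [V arrived]]]
The smallest constituent containing 'that eager eager eager cat arrived' is the S spanning 'no reviewer and that eager eager eager cat arrived'; no single node in the tree dominates exactly the given words.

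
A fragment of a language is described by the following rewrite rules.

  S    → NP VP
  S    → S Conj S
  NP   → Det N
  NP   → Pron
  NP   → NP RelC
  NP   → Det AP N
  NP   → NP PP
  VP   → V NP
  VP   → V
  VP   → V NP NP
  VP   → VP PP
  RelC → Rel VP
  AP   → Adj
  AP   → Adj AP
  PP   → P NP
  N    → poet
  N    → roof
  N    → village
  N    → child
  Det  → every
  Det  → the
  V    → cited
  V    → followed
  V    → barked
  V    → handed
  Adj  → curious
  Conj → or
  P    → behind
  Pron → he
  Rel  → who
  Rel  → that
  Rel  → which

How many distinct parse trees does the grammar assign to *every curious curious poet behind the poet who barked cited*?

2

The two bracketings:
[S [NP [NP [NP [Det every] [AP [Adj curious] [AP [Adj curious]]] [N poet]] [PP [P behind] [NP [Det the] [N poet]]]] [RelC [Rel who] [VP [V barked]]]] [VP [V cited]]]
[S [NP [NP [Det every] [AP [Adj curious] [AP [Adj curious]]] [N poet]] [PP [P behind] [NP [NP [Det the] [N poet]] [RelC [Rel who] [VP [V barked]]]]]] [VP [V cited]]]
The trees differ in how a recursive rule is bracketed over the same span.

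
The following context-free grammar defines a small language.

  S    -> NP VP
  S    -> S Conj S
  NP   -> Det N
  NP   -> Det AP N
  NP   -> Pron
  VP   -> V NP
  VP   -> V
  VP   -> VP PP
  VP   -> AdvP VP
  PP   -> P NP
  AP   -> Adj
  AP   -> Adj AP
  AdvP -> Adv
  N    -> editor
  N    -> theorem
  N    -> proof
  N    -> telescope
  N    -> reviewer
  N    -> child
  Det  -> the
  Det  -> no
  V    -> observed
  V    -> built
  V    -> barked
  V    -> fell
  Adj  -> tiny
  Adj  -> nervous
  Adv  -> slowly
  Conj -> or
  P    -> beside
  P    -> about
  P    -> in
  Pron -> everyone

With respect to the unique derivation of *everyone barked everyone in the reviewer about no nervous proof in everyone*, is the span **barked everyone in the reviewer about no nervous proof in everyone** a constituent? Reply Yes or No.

Yes

[S [NP [Pron everyone]] [VP [VP [VP [VP [V barked] [NP [Pron everyone]]] [PP [P in] [NP [Det the] [N reviewer]]]] [PP [P about] [NP [Det no] [AP [Adj nervous]] [N proof]]]] [PP [P in] [NP [Pron everyone]]]]]
The words 'barked everyone in the reviewer about no nervous proof in everyone' are exhaustively dominated by a single VP node (built by VP → VP PP), so they form a constituent.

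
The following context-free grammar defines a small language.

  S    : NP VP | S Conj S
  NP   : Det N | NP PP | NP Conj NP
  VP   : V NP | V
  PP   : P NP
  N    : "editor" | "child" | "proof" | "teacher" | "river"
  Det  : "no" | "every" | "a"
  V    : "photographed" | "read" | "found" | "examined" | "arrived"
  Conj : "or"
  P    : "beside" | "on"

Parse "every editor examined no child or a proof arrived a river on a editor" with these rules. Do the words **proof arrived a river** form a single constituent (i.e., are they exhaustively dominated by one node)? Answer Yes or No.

[S [S [NP [Det every] [N editor]] [VP [V examined] [NP [Det no] [N child]]]] [Conj or] [S [NP [Det a] [N proof]] [VP [V arrived] [NP [NP [Det a] [N river]] [PP [P on] [NP [Det a] [N editor]]]]]]]
The smallest constituent containing 'proof arrived a river' is the S spanning 'a proof arrived a river on a editor'; no single node in the tree dominates exactly the given words.

No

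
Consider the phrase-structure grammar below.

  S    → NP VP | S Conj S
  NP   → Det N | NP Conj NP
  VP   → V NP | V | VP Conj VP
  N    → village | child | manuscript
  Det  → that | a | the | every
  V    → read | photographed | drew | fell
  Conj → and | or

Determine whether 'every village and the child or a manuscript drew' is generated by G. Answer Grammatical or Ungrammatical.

S
  NP
    NP
      Det: every
      N: village
    Conj: and
    NP
      NP
        Det: the
        N: child
      Conj: or
      NP
        Det: a
        N: manuscript
  VP
    V: drew
Every word is introduced by a lexical rule and the phrasal rules combine the resulting categories into a single S.

Grammatical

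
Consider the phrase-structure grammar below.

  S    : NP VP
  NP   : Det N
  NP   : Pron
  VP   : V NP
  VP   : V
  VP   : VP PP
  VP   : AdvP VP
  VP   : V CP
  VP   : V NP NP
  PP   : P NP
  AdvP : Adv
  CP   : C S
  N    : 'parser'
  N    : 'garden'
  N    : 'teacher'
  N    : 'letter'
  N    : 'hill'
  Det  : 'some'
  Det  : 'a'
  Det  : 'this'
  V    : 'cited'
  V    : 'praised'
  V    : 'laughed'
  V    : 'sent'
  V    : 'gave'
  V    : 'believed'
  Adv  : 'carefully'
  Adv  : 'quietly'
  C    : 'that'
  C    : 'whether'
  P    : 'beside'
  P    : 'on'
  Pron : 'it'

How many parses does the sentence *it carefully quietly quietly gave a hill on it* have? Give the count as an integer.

4

Two of the 4 distinct bracketings:
[S [NP [Pron it]] [VP [VP [AdvP [Adv carefully]] [VP [AdvP [Adv quietly]] [VP [AdvP [Adv quietly]] [VP [V gave] [NP [Det a] [N hill]]]]]] [PP [P on] [NP [Pron it]]]]]
[S [NP [Pron it]] [VP [AdvP [Adv carefully]] [VP [VP [AdvP [Adv quietly]] [VP [AdvP [Adv quietly]] [VP [V gave] [NP [Det a] [N hill]]]]] [PP [P on] [NP [Pron it]]]]]]
The trees differ in how a recursive rule is bracketed over the same span.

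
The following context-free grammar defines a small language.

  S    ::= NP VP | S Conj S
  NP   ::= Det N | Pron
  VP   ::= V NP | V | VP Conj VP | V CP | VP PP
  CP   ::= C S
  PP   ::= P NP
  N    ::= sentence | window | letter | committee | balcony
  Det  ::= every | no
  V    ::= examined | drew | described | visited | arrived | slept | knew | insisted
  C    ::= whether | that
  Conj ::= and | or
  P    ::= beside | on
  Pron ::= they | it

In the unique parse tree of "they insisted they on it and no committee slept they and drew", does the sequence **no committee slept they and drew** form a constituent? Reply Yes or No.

[S [S [NP [Pron they]] [VP [VP [V insisted] [NP [Pron they]]] [PP [P on] [NP [Pron it]]]]] [Conj and] [S [NP [Det no] [N committee]] [VP [VP [V slept] [NP [Pron they]]] [Conj and] [VP [V drew]]]]]
The words 'no committee slept they and drew' are exhaustively dominated by a single S node (built by S → NP VP), so they form a constituent.

Yes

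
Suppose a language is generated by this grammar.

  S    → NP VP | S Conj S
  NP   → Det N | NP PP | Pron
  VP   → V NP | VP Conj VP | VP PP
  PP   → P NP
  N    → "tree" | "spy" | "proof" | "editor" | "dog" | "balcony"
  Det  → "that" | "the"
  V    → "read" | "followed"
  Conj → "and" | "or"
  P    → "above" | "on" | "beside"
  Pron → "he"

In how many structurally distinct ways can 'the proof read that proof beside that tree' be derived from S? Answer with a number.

2

The two bracketings:
[S [NP [Det the] [N proof]] [VP [V read] [NP [NP [Det that] [N proof]] [PP [P beside] [NP [Det that] [N tree]]]]]]
[S [NP [Det the] [N proof]] [VP [VP [V read] [NP [Det that] [N proof]]] [PP [P beside] [NP [Det that] [N tree]]]]]
The difference turns on whether NP → NP PP is used at the relevant span, versus an alternative expansion of NP.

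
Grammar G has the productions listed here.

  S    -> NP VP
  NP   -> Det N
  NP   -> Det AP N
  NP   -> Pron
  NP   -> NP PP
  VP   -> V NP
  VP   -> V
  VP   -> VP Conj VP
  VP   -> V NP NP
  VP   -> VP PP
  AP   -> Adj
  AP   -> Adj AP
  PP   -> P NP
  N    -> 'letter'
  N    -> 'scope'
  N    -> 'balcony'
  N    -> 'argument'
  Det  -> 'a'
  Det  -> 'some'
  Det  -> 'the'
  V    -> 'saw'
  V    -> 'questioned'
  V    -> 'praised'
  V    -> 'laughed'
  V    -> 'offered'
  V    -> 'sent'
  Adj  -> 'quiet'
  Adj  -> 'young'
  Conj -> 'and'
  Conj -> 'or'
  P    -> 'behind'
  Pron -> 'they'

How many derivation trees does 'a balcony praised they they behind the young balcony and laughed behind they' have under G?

4

Two of the 4 distinct bracketings:
[S [NP [Det a] [N balcony]] [VP [VP [V praised] [NP [Pron they]] [NP [NP [Pron they]] [PP [P behind] [NP [Det the] [AP [Adj young]] [N balcony]]]]] [Conj and] [VP [VP [V laughed]] [PP [P behind] [NP [Pron they]]]]]]
[S [NP [Det a] [N balcony]] [VP [VP [VP [V praised] [NP [Pron they]] [NP [Pron they]]] [PP [P behind] [NP [Det the] [AP [Adj young]] [N balcony]]]] [Conj and] [VP [VP [V laughed]] [PP [P behind] [NP [Pron they]]]]]]
The difference turns on whether NP → NP PP is used at the relevant span, versus an alternative expansion of NP.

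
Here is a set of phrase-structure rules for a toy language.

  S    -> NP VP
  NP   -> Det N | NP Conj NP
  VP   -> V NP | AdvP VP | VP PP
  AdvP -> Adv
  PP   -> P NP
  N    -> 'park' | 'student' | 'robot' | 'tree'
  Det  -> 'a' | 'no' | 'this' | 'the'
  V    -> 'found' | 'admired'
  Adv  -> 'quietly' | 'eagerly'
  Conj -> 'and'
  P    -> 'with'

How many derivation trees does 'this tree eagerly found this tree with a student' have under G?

2

The two bracketings:
[S [NP [Det this] [N tree]] [VP [AdvP [Adv eagerly]] [VP [VP [V found] [NP [Det this] [N tree]]] [PP [P with] [NP [Det a] [N student]]]]]]
[S [NP [Det this] [N tree]] [VP [VP [AdvP [Adv eagerly]] [VP [V found] [NP [Det this] [N tree]]]] [PP [P with] [NP [Det a] [N student]]]]]
The trees differ in how a recursive rule is bracketed over the same span.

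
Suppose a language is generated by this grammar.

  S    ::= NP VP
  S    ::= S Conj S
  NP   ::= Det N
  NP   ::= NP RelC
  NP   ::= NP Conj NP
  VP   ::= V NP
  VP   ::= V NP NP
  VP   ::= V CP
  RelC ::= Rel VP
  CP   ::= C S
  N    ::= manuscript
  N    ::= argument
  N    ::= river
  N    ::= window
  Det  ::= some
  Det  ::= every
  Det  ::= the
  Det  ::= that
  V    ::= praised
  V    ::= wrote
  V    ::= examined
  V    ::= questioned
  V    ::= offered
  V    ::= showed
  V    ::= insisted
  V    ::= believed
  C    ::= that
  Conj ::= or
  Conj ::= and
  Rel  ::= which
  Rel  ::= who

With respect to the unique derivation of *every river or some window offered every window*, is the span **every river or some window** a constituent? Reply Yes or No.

[S [NP [NP [Det every] [N river]] [Conj or] [NP [Det some] [N window]]] [VP [V offered] [NP [Det every] [N window]]]]
The words 'every river or some window' are exhaustively dominated by a single NP node (built by NP → NP Conj NP), so they form a constituent.

Yes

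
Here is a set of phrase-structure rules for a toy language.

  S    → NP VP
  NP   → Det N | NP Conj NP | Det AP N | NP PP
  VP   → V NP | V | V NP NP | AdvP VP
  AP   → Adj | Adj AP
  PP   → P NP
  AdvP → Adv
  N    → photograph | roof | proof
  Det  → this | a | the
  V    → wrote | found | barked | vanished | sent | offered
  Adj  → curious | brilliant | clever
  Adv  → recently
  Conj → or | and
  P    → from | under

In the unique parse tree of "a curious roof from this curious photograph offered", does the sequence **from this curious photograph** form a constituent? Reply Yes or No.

Yes

[S [NP [NP [Det a] [AP [Adj curious]] [N roof]] [PP [P from] [NP [Det this] [AP [Adj curious]] [N photograph]]]] [VP [V offered]]]
The words 'from this curious photograph' are exhaustively dominated by a single PP node (built by PP → P NP), so they form a constituent.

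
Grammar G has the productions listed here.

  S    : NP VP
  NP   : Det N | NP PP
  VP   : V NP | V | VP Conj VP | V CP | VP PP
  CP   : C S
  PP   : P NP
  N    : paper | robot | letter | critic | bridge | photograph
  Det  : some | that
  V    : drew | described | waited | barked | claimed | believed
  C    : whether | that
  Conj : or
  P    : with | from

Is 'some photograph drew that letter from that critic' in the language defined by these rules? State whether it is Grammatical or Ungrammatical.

S
  NP
    Det: some
    N: photograph
  VP
    V: drew
    NP
      NP
        Det: that
        N: letter
      PP
        P: from
        NP
          Det: that
          N: critic
The bracketing above is licensed at every node by one of the given productions, with S at the root.

Grammatical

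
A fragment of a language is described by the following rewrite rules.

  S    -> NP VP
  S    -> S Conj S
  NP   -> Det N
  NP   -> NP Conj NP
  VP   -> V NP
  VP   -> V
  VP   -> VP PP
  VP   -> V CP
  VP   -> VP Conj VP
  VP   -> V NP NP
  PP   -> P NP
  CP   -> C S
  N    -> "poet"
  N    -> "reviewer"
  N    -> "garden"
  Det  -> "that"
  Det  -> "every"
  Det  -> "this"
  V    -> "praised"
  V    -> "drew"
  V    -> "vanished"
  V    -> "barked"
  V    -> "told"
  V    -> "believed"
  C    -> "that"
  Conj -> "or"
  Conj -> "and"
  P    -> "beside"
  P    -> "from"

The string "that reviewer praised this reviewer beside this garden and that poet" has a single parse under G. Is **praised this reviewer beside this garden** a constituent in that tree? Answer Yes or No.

[S [NP [Det that] [N reviewer]] [VP [VP [V praised] [NP [Det this] [N reviewer]]] [PP [P beside] [NP [NP [Det this] [N garden]] [Conj and] [NP [Det that] [N poet]]]]]]
The smallest constituent containing 'praised this reviewer beside this garden' is the VP spanning 'praised this reviewer beside this garden and that poet'; no single node in the tree dominates exactly the given words.

No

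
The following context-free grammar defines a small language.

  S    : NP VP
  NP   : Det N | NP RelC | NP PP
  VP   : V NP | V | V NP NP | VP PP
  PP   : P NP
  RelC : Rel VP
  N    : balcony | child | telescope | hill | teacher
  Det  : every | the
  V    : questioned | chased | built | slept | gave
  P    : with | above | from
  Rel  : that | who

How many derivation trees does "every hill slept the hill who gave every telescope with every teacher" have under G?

6

Two of the 6 distinct bracketings:
[S [NP [Det every] [N hill]] [VP [V slept] [NP [NP [Det the] [N hill]] [RelC [Rel who] [VP [V gave] [NP [NP [Det every] [N telescope]] [PP [P with] [NP [Det every] [N teacher]]]]]]]]]
[S [NP [Det every] [N hill]] [VP [V slept] [NP [NP [Det the] [N hill]] [RelC [Rel who] [VP [VP [V gave] [NP [Det every] [N telescope]]] [PP [P with] [NP [Det every] [N teacher]]]]]]]]
The difference turns on whether NP → NP PP is used at the relevant span, versus an alternative expansion of NP.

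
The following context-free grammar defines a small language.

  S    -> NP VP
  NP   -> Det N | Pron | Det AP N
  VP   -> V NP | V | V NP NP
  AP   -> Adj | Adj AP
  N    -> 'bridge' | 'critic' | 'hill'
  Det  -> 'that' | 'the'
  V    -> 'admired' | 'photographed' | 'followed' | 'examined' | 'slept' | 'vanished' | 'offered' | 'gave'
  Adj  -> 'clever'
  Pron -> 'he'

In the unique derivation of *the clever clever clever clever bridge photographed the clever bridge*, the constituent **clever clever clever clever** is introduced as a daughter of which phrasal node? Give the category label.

S
  NP
    Det: the
    AP
      Adj: clever
      AP
        Adj: clever
        AP
          Adj: clever
          AP
            Adj: clever
    N: bridge
  VP
    V: photographed
    NP
      Det: the
      AP
        Adj: clever
      N: bridge
The span 'clever clever clever clever' is the AP node built by AP → Adj AP.
Its mother is the NP built by NP → Det AP N.

NP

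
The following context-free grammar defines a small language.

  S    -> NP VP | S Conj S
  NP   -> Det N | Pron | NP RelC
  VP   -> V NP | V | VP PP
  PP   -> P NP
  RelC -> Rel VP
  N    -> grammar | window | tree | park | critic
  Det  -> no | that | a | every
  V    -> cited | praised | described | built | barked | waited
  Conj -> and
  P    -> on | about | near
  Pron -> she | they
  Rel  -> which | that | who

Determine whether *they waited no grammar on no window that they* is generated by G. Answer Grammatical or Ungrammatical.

Ungrammatical

A Det/Rel word can never sit immediately before a Pron word in any string this grammar generates, so the substring 'that they' rules out a derivation.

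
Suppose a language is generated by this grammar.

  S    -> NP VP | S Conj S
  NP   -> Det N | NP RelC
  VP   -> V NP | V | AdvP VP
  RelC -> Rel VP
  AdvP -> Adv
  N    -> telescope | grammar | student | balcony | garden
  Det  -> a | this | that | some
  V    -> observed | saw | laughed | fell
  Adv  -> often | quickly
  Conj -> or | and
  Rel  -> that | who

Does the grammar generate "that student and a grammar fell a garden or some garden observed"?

For S → NP VP, the only prefix that parses as NP is 'that student', but the remainder 'and a grammar fell a garden or some garden observed' is not a VP under these rules. The alternative S rule S → S Conj S likewise has no satisfying split.

Ungrammatical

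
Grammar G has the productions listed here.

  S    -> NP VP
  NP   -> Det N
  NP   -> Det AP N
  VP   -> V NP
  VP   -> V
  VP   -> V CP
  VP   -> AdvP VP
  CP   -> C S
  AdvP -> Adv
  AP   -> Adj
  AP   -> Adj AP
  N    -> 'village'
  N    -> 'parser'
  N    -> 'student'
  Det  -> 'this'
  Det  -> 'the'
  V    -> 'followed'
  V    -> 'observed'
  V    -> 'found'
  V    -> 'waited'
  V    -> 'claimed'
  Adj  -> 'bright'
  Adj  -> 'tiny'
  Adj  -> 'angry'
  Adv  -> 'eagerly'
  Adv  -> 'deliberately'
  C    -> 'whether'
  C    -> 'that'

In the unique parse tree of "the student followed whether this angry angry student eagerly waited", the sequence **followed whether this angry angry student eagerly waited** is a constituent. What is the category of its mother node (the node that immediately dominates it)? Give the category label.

[S [NP [Det the] [N student]] [VP [V followed] [CP [C whether] [S [NP [Det this] [AP [Adj angry] [AP [Adj angry]]] [N student]] [VP [AdvP [Adv eagerly]] [VP [V waited]]]]]]]
The span 'followed whether this angry angry student eagerly waited' is the VP node built by VP → V CP.
Its mother is the S built by S → NP VP.

S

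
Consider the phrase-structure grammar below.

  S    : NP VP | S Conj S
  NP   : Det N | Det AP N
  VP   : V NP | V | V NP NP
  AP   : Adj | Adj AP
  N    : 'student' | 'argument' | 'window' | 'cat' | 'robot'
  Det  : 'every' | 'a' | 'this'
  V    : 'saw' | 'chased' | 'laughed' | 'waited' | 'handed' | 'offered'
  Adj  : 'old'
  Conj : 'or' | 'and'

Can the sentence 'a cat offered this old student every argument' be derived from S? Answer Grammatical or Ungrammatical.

S
  NP
    Det: a
    N: cat
  VP
    V: offered
    NP
      Det: this
      AP
        Adj: old
      N: student
    NP
      Det: every
      N: argument
Every word is introduced by a lexical rule and the phrasal rules combine the resulting categories into a single S.

Grammatical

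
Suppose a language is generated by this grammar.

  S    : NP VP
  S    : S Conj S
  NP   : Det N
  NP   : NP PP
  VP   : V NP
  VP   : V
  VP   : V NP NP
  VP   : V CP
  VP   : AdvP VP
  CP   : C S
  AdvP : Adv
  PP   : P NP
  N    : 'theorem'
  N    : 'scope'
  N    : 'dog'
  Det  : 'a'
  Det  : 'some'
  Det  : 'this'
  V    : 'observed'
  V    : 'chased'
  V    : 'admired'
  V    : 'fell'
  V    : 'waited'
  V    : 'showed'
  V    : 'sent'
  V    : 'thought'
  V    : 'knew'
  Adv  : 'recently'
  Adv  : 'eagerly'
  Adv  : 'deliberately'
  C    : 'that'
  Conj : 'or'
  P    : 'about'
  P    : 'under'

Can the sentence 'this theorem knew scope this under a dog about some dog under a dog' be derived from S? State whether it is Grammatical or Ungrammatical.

A V word can never sit immediately before an N word in any string this grammar generates, so the substring 'knew scope' rules out a derivation.

Ungrammatical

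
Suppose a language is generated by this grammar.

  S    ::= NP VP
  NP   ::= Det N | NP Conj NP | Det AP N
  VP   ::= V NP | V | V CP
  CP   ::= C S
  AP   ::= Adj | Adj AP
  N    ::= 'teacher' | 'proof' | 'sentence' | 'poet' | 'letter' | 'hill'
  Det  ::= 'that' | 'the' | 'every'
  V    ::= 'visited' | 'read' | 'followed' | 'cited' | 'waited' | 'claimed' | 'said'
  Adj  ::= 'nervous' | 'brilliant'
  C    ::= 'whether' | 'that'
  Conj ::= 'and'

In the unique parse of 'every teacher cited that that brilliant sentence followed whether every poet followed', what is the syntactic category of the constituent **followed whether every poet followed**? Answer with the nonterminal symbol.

[S [NP [Det every] [N teacher]] [VP [V cited] [CP [C that] [S [NP [Det that] [AP [Adj brilliant]] [N sentence]] [VP [V followed] [CP [C whether] [S [NP [Det every] [N poet]] [VP [V followed]]]]]]]]]
The span 'followed whether every poet followed' is the VP node built by VP → V CP.

VP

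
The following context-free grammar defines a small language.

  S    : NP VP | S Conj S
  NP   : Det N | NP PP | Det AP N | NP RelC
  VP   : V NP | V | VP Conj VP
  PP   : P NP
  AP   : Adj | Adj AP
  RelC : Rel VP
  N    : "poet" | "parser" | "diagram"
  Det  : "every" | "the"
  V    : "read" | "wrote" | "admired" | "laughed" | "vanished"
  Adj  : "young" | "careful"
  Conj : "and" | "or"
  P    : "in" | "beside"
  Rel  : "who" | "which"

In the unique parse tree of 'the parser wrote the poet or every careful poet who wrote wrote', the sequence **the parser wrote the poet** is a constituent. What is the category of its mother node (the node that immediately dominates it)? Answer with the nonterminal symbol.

S

S
  S
    NP
      Det: the
      N: parser
    VP
      V: wrote
      NP
        Det: the
        N: poet
  Conj: or
  S
    NP
      NP
        Det: every
        AP
          Adj: careful
        N: poet
      RelC
        Rel: who
        VP
          V: wrote
    VP
      V: wrote
The span 'the parser wrote the poet' is the S node built by S → NP VP.
Its mother is the S built by S → S Conj S.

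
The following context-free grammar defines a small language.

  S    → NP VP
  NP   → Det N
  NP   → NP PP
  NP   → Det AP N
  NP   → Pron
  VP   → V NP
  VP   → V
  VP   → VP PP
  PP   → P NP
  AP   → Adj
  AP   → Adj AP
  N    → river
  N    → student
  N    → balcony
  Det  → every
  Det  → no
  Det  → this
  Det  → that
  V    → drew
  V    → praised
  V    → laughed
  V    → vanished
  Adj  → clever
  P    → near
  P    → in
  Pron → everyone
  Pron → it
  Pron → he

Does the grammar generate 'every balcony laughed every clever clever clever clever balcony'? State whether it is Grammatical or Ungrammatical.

Grammatical

S
  NP
    Det: every
    N: balcony
  VP
    V: laughed
    NP
      Det: every
      AP
        Adj: clever
        AP
          Adj: clever
          AP
            Adj: clever
            AP
              Adj: clever
      N: balcony
The bracketing above is licensed at every node by one of the given productions, with S at the root.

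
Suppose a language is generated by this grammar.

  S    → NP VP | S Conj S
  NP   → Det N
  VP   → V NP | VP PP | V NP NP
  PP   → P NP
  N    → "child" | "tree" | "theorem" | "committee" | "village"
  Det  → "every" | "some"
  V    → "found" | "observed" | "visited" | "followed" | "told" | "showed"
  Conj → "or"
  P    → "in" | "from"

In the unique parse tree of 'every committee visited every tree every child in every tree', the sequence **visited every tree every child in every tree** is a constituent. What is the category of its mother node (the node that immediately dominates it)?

[S [NP [Det every] [N committee]] [VP [VP [V visited] [NP [Det every] [N tree]] [NP [Det every] [N child]]] [PP [P in] [NP [Det every] [N tree]]]]]
The span 'visited every tree every child in every tree' is the VP node built by VP → VP PP.
Its mother is the S built by S → NP VP.

S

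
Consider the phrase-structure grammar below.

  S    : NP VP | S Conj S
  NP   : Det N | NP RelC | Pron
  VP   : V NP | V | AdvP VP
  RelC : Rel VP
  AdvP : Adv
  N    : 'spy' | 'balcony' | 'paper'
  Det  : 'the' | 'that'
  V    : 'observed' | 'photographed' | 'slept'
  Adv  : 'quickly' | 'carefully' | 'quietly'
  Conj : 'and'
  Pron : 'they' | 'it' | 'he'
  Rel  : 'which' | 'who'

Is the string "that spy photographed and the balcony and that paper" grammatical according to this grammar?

For S → NP VP, the only prefix that parses as NP is 'that spy', but the remainder 'photographed and the balcony and that paper' is not a VP under these rules. The alternative S rule S → S Conj S likewise has no satisfying split.

Ungrammatical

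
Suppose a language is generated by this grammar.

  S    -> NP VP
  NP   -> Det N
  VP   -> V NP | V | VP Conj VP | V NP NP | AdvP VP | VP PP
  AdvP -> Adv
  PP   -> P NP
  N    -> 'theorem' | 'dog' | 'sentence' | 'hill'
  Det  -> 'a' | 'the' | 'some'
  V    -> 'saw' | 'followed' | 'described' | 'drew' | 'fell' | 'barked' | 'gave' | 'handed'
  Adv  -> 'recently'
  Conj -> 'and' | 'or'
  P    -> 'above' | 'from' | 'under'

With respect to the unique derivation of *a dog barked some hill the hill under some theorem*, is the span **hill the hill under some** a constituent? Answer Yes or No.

[S [NP [Det a] [N dog]] [VP [VP [V barked] [NP [Det some] [N hill]] [NP [Det the] [N hill]]] [PP [P under] [NP [Det some] [N theorem]]]]]
The smallest constituent containing 'hill the hill under some' is the VP spanning 'barked some hill the hill under some theorem'; no single node in the tree dominates exactly the given words.

No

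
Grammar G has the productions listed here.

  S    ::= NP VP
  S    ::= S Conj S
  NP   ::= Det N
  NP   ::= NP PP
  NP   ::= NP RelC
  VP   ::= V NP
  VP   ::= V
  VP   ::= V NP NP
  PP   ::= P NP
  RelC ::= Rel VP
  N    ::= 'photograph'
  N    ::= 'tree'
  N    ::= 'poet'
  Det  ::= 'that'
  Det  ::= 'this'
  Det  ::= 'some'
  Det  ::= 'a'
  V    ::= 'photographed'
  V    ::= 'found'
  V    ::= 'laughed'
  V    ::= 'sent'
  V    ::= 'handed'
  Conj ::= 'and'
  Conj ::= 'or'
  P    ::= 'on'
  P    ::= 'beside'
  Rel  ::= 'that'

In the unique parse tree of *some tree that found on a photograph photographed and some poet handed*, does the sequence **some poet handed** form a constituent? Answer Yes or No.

[S [S [NP [NP [NP [Det some] [N tree]] [RelC [Rel that] [VP [V found]]]] [PP [P on] [NP [Det a] [N photograph]]]] [VP [V photographed]]] [Conj and] [S [NP [Det some] [N poet]] [VP [V handed]]]]
The words 'some poet handed' are exhaustively dominated by a single S node (built by S → NP VP), so they form a constituent.

Yes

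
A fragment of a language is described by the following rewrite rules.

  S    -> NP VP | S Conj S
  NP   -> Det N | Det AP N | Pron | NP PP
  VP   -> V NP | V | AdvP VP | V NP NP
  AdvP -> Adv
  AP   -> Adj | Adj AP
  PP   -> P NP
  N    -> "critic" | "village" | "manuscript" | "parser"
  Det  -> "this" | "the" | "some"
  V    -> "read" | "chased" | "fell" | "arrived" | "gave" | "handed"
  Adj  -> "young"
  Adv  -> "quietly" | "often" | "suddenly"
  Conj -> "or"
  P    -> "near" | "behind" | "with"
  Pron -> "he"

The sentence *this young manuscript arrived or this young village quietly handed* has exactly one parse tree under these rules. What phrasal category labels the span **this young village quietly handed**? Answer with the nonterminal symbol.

S
  S
    NP
      Det: this
      AP
        Adj: young
      N: manuscript
    VP
      V: arrived
  Conj: or
  S
    NP
      Det: this
      AP
        Adj: young
      N: village
    VP
      AdvP
        Adv: quietly
      VP
        V: handed
The span 'this young village quietly handed' is the S node built by S → NP VP.

S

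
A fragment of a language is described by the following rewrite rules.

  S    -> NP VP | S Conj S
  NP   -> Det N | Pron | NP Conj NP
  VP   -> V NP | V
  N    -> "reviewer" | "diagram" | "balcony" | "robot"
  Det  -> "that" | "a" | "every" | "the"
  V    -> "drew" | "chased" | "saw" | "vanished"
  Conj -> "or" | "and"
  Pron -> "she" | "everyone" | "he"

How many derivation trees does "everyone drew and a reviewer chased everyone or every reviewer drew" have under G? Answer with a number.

2

The two bracketings:
[S [S [NP [Pron everyone]] [VP [V drew]]] [Conj and] [S [S [NP [Det a] [N reviewer]] [VP [V chased] [NP [Pron everyone]]]] [Conj or] [S [NP [Det every] [N reviewer]] [VP [V drew]]]]]
[S [S [S [NP [Pron everyone]] [VP [V drew]]] [Conj and] [S [NP [Det a] [N reviewer]] [VP [V chased] [NP [Pron everyone]]]]] [Conj or] [S [NP [Det every] [N reviewer]] [VP [V drew]]]]
The trees differ in how a recursive rule is bracketed over the same span.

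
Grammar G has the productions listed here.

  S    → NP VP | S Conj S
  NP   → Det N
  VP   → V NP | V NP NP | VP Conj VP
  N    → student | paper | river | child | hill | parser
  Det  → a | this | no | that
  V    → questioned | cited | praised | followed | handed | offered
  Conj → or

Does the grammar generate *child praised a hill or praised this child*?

For S → NP VP, no prefix of the string parses as an NP. The alternative S rule S → S Conj S likewise has no satisfying split.

Ungrammatical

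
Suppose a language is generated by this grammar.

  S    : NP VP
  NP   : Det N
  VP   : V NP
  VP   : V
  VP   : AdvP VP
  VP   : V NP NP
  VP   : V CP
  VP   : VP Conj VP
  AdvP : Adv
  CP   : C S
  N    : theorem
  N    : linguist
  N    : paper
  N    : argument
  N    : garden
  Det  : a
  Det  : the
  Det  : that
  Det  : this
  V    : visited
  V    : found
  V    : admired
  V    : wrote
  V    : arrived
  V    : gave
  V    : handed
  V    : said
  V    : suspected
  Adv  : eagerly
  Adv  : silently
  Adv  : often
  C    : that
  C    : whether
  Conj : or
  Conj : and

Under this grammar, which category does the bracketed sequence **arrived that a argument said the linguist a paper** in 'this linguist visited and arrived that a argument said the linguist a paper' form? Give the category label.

[S [NP [Det this] [N linguist]] [VP [VP [V visited]] [Conj and] [VP [V arrived] [CP [C that] [S [NP [Det a] [N argument]] [VP [V said] [NP [Det the] [N linguist]] [NP [Det a] [N paper]]]]]]]]
The span 'arrived that a argument said the linguist a paper' is the VP node built by VP → V CP.

VP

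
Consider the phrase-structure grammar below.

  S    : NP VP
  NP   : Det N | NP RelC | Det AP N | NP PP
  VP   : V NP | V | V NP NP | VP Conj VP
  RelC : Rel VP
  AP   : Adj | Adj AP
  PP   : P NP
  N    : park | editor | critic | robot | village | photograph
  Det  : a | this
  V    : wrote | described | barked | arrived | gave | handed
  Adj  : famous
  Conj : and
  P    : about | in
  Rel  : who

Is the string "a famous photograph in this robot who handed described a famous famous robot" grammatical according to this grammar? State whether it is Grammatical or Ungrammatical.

Grammatical

S
  NP
    NP
      NP
        Det: a
        AP
          Adj: famous
        N: photograph
      PP
        P: in
        NP
          Det: this
          N: robot
    RelC
      Rel: who
      VP
        V: handed
  VP
    V: described
    NP
      Det: a
      AP
        Adj: famous
        AP
          Adj: famous
      N: robot
Each bracket corresponds to one application of a listed rule, so the string is derivable from S.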